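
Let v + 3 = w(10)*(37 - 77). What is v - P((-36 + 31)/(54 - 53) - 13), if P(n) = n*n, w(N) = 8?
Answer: -647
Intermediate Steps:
P(n) = n**2
v = -323 (v = -3 + 8*(37 - 77) = -3 + 8*(-40) = -3 - 320 = -323)
v - P((-36 + 31)/(54 - 53) - 13) = -323 - ((-36 + 31)/(54 - 53) - 13)**2 = -323 - (-5/1 - 13)**2 = -323 - (-5*1 - 13)**2 = -323 - (-5 - 13)**2 = -323 - 1*(-18)**2 = -323 - 1*324 = -323 - 324 = -647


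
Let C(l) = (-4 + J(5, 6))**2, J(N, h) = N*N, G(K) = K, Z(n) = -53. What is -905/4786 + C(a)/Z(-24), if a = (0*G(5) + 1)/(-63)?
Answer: -2158591/253658 ≈ -8.5098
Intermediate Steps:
J(N, h) = N**2
a = -1/63 (a = (0*5 + 1)/(-63) = (0 + 1)*(-1/63) = 1*(-1/63) = -1/63 ≈ -0.015873)
C(l) = 441 (C(l) = (-4 + 5**2)**2 = (-4 + 25)**2 = 21**2 = 441)
-905/4786 + C(a)/Z(-24) = -905/4786 + 441/(-53) = -905*1/4786 + 441*(-1/53) = -905/4786 - 441/53 = -2158591/253658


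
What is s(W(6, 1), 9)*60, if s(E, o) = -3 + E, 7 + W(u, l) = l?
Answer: -540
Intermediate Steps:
W(u, l) = -7 + l
s(W(6, 1), 9)*60 = (-3 + (-7 + 1))*60 = (-3 - 6)*60 = -9*60 = -540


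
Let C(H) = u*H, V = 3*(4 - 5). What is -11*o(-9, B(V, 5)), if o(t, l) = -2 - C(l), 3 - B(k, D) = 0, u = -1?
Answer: -11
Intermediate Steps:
V = -3 (V = 3*(-1) = -3)
C(H) = -H
B(k, D) = 3 (B(k, D) = 3 - 1*0 = 3 + 0 = 3)
o(t, l) = -2 + l (o(t, l) = -2 - (-1)*l = -2 + l)
-11*o(-9, B(V, 5)) = -11*(-2 + 3) = -11*1 = -11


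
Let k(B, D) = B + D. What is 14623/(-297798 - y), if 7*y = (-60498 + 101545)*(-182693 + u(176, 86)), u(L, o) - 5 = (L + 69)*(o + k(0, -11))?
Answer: 102361/6742471125 ≈ 1.5182e-5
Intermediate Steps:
u(L, o) = 5 + (-11 + o)*(69 + L) (u(L, o) = 5 + (L + 69)*(o + (0 - 11)) = 5 + (69 + L)*(o - 11) = 5 + (69 + L)*(-11 + o) = 5 + (-11 + o)*(69 + L))
y = -6744555711/7 (y = ((-60498 + 101545)*(-182693 + (-754 - 11*176 + 69*86 + 176*86)))/7 = (41047*(-182693 + (-754 - 1936 + 5934 + 15136)))/7 = (41047*(-182693 + 18380))/7 = (41047*(-164313))/7 = (⅐)*(-6744555711) = -6744555711/7 ≈ -9.6351e+8)
14623/(-297798 - y) = 14623/(-297798 - 1*(-6744555711/7)) = 14623/(-297798 + 6744555711/7) = 14623/(6742471125/7) = 14623*(7/6742471125) = 102361/6742471125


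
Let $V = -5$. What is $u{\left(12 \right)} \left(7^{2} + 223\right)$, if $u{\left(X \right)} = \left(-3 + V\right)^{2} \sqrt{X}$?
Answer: $34816 \sqrt{3} \approx 60303.0$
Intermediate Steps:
$u{\left(X \right)} = 64 \sqrt{X}$ ($u{\left(X \right)} = \left(-3 - 5\right)^{2} \sqrt{X} = \left(-8\right)^{2} \sqrt{X} = 64 \sqrt{X}$)
$u{\left(12 \right)} \left(7^{2} + 223\right) = 64 \sqrt{12} \left(7^{2} + 223\right) = 64 \cdot 2 \sqrt{3} \left(49 + 223\right) = 128 \sqrt{3} \cdot 272 = 34816 \sqrt{3}$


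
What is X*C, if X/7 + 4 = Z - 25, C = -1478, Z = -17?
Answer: 475916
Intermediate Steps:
X = -322 (X = -28 + 7*(-17 - 25) = -28 + 7*(-42) = -28 - 294 = -322)
X*C = -322*(-1478) = 475916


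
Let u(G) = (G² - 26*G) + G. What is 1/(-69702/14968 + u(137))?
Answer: 7484/114799645 ≈ 6.5192e-5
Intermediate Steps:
u(G) = G² - 25*G
1/(-69702/14968 + u(137)) = 1/(-69702/14968 + 137*(-25 + 137)) = 1/(-69702*1/14968 + 137*112) = 1/(-34851/7484 + 15344) = 1/(114799645/7484) = 7484/114799645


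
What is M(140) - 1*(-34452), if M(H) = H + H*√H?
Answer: 34592 + 280*√35 ≈ 36249.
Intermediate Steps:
M(H) = H + H^(3/2)
M(140) - 1*(-34452) = (140 + 140^(3/2)) - 1*(-34452) = (140 + 280*√35) + 34452 = 34592 + 280*√35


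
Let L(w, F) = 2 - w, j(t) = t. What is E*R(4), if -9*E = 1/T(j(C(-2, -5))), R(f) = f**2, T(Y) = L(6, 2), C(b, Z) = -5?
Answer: 4/9 ≈ 0.44444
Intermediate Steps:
T(Y) = -4 (T(Y) = 2 - 1*6 = 2 - 6 = -4)
E = 1/36 (E = -1/9/(-4) = -1/9*(-1/4) = 1/36 ≈ 0.027778)
E*R(4) = (1/36)*4**2 = (1/36)*16 = 4/9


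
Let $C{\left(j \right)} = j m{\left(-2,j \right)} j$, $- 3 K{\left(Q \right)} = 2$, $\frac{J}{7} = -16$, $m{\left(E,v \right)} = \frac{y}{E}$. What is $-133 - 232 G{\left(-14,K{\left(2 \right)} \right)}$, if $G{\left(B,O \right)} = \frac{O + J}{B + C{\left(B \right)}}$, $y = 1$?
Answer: $- \frac{7694}{21} \approx -366.38$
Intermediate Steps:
$m{\left(E,v \right)} = \frac{1}{E}$ ($m{\left(E,v \right)} = 1 \frac{1}{E} = \frac{1}{E}$)
$J = -112$ ($J = 7 \left(-16\right) = -112$)
$K{\left(Q \right)} = - \frac{2}{3}$ ($K{\left(Q \right)} = \left(- \frac{1}{3}\right) 2 = - \frac{2}{3}$)
$C{\left(j \right)} = - \frac{j^{2}}{2}$ ($C{\left(j \right)} = \frac{j}{-2} j = j \left(- \frac{1}{2}\right) j = - \frac{j}{2} j = - \frac{j^{2}}{2}$)
$G{\left(B,O \right)} = \frac{-112 + O}{B - \frac{B^{2}}{2}}$ ($G{\left(B,O \right)} = \frac{O - 112}{B - \frac{B^{2}}{2}} = \frac{-112 + O}{B - \frac{B^{2}}{2}}$)
$-133 - 232 G{\left(-14,K{\left(2 \right)} \right)} = -133 - 232 \frac{2 \left(112 - - \frac{2}{3}\right)}{\left(-14\right) \left(-2 - 14\right)} = -133 - 232 \cdot 2 \left(- \frac{1}{14}\right) \frac{1}{-16} \left(112 + \frac{2}{3}\right) = -133 - 232 \cdot 2 \left(- \frac{1}{14}\right) \left(- \frac{1}{16}\right) \frac{338}{3} = -133 - \frac{4901}{21} = - \frac{7694}{21}$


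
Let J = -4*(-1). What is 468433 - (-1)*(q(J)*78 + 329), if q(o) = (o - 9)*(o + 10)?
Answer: 463302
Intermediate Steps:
J = 4
q(o) = (-9 + o)*(10 + o)
468433 - (-1)*(q(J)*78 + 329) = 468433 - (-1)*((-90 + 4 + 4**2)*78 + 329) = 468433 - (-1)*((-90 + 4 + 16)*78 + 329) = 468433 - (-1)*(-70*78 + 329) = 468433 - (-1)*(-5460 + 329) = 468433 - (-1)*(-5131) = 468433 - 1*5131 = 468433 - 5131 = 463302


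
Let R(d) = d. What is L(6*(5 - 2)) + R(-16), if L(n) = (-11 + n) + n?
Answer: 9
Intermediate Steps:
L(n) = -11 + 2*n
L(6*(5 - 2)) + R(-16) = (-11 + 2*(6*(5 - 2))) - 16 = (-11 + 2*(6*3)) - 16 = (-11 + 2*18) - 16 = (-11 + 36) - 16 = 25 - 16 = 9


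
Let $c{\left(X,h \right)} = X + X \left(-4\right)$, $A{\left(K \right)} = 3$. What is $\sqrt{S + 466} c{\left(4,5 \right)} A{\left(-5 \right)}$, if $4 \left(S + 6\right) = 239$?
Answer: $- 54 \sqrt{231} \approx -820.73$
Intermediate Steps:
$S = \frac{215}{4}$ ($S = -6 + \frac{1}{4} \cdot 239 = -6 + \frac{239}{4} = \frac{215}{4} \approx 53.75$)
$c{\left(X,h \right)} = - 3 X$ ($c{\left(X,h \right)} = X - 4 X = - 3 X$)
$\sqrt{S + 466} c{\left(4,5 \right)} A{\left(-5 \right)} = \sqrt{\frac{215}{4} + 466} \left(-3\right) 4 \cdot 3 = \sqrt{\frac{2079}{4}} \left(\left(-12\right) 3\right) = \frac{3 \sqrt{231}}{2} \left(-36\right) = - 54 \sqrt{231}$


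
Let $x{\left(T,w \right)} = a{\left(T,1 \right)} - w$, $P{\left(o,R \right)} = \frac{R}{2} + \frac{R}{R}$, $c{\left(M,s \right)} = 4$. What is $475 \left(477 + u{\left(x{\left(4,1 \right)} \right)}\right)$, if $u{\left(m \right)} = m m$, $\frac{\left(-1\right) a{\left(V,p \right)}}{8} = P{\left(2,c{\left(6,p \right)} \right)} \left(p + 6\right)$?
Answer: $13793050$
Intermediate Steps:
$P{\left(o,R \right)} = 1 + \frac{R}{2}$ ($P{\left(o,R \right)} = R \frac{1}{2} + 1 = \frac{R}{2} + 1 = 1 + \frac{R}{2}$)
$a{\left(V,p \right)} = -144 - 24 p$ ($a{\left(V,p \right)} = - 8 \left(1 + \frac{1}{2} \cdot 4\right) \left(p + 6\right) = - 8 \left(1 + 2\right) \left(6 + p\right) = - 8 \cdot 3 \left(6 + p\right) = - 8 \left(18 + 3 p\right) = -144 - 24 p$)
$x{\left(T,w \right)} = -168 - w$ ($x{\left(T,w \right)} = \left(-144 - 24\right) - w = -168 - w$)
$u{\left(m \right)} = m^{2}$
$475 \left(477 + u{\left(x{\left(4,1 \right)} \right)}\right) = 475 \left(477 + \left(-168 - 1\right)^{2}\right) = 475 \left(477 + \left(-169\right)^{2}\right) = 475 \left(477 + 28561\right) = 475 \cdot 29038 = 13793050$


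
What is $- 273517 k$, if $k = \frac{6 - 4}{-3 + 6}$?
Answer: $- \frac{547034}{3} \approx -1.8234 \cdot 10^{5}$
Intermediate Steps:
$k = \frac{2}{3} \approx 0.66667$
$- 273517 k = \left(-273517\right) \frac{2}{3} = - \frac{547034}{3}$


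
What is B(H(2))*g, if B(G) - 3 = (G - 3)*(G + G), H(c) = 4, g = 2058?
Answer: 22638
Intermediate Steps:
B(G) = 3 + 2*G*(-3 + G) (B(G) = 3 + (G - 3)*(G + G) = 3 + (-3 + G)*(2*G) = 3 + 2*G*(-3 + G))
B(H(2))*g = (3 - 6*4 + 2*4²)*2058 = (3 - 24 + 2*16)*2058 = (3 - 24 + 32)*2058 = 11*2058 = 22638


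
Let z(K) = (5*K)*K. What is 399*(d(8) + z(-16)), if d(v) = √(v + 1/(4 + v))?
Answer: 510720 + 133*√291/2 ≈ 5.1185e+5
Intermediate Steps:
z(K) = 5*K²
399*(d(8) + z(-16)) = 399*(√((1 + 8*(4 + 8))/(4 + 8)) + 5*(-16)²) = 399*(√((1 + 8*12)/12) + 5*256) = 399*(√((1 + 96)/12) + 1280) = 399*(√((1/12)*97) + 1280) = 399*(√(97/12) + 1280) = 399*(√291/6 + 1280) = 399*(1280 + √291/6) = 510720 + 133*√291/2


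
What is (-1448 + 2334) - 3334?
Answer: -2448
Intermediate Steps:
(-1448 + 2334) - 3334 = 886 - 3334 = -2448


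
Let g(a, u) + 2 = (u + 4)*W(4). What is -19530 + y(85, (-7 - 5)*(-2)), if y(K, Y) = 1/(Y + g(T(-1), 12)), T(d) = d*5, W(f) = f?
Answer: -1679579/86 ≈ -19530.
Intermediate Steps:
T(d) = 5*d
g(a, u) = 14 + 4*u (g(a, u) = -2 + (u + 4)*4 = -2 + (4 + u)*4 = -2 + (16 + 4*u) = 14 + 4*u)
y(K, Y) = 1/(62 + Y) (y(K, Y) = 1/(Y + (14 + 4*12)) = 1/(Y + (14 + 48)) = 1/(Y + 62) = 1/(62 + Y))
-19530 + y(85, (-7 - 5)*(-2)) = -19530 + 1/(62 + (-7 - 5)*(-2)) = -19530 + 1/(62 - 12*(-2)) = -19530 + 1/(62 + 24) = -19530 + 1/86 = -1679579/86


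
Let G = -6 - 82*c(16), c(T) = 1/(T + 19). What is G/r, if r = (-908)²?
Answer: -73/7214060 ≈ -1.0119e-5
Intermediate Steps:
c(T) = 1/(19 + T)
G = -292/35 (G = -6 - 82/(19 + 16) = -6 - 82/35 = -292/35 ≈ -8.3428)
r = 824464
G/r = -292/35/824464 = -292/35*1/824464 = -73/7214060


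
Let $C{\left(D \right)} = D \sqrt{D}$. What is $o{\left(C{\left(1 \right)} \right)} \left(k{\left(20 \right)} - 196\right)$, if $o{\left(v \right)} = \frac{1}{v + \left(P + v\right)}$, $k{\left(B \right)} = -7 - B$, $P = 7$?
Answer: $- \frac{223}{9} \approx -24.778$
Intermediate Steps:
$C{\left(D \right)} = D^{\frac{3}{2}}$
$o{\left(v \right)} = \frac{1}{7 + 2 v}$ ($o{\left(v \right)} = \frac{1}{v + \left(7 + v\right)} = \frac{1}{7 + 2 v}$)
$o{\left(C{\left(1 \right)} \right)} \left(k{\left(20 \right)} - 196\right) = \frac{\left(-7 - 20\right) - 196}{7 + 2 \cdot 1^{\frac{3}{2}}} = \frac{\left(-7 - 20\right) - 196}{7 + 2 \cdot 1} = \frac{-27 - 196}{7 + 2} = \frac{1}{9} \left(-223\right) = - \frac{223}{9}$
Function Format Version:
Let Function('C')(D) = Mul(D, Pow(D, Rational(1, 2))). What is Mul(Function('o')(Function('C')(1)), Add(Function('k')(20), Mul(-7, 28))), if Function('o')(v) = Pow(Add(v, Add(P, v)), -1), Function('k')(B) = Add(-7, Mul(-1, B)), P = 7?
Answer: Rational(-223, 9) ≈ -24.778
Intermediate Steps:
Function('C')(D) = Pow(D, Rational(3, 2))
Function('o')(v) = Pow(Add(7, Mul(2, v)), -1) (Function('o')(v) = Pow(Add(v, Add(7, v)), -1) = Pow(Add(7, Mul(2, v)), -1))
Mul(Function('o')(Function('C')(1)), Add(Function('k')(20), Mul(-7, 28))) = Mul(Pow(Add(7, Mul(2, Pow(1, Rational(3, 2)))), -1), Add(Add(-7, Mul(-1, 20)), Mul(-7, 28))) = Mul(Pow(Add(7, Mul(2, 1)), -1), Add(Add(-7, -20), -196)) = Mul(Pow(Add(7, 2), -1), Add(-27, -196)) = Mul(Pow(9, -1), -223) = Mul(Rational(1, 9), -223) = Rational(-223, 9)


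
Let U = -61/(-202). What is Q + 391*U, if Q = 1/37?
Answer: 882689/7474 ≈ 118.10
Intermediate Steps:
U = 61/202 (U = -61*(-1/202) = 61/202 ≈ 0.30198)
Q = 1/37 ≈ 0.027027
Q + 391*U = 1/37 + 391*(61/202) = 1/37 + 23851/202 = 882689/7474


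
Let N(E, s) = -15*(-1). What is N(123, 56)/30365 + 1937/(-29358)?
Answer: -11675327/178291134 ≈ -0.065485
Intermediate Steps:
N(E, s) = 15
N(123, 56)/30365 + 1937/(-29358) = 15/30365 + 1937/(-29358) = 15*(1/30365) + 1937*(-1/29358) = 3/6073 - 1937/29358 = -11675327/178291134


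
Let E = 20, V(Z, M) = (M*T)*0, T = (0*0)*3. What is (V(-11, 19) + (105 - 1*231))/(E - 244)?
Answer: 9/16 ≈ 0.56250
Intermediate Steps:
T = 0 (T = 0*3 = 0)
V(Z, M) = 0 (V(Z, M) = (M*0)*0 = 0*0 = 0)
(V(-11, 19) + (105 - 1*231))/(E - 244) = (0 + (105 - 1*231))/(20 - 244) = (0 + (105 - 231))/(-224) = (0 - 126)*(-1/224) = -126*(-1/224) = 9/16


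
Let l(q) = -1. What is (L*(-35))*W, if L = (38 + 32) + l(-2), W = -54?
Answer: 130410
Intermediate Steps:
L = 69 (L = (38 + 32) - 1 = 70 - 1 = 69)
(L*(-35))*W = (69*(-35))*(-54) = -2415*(-54) = 130410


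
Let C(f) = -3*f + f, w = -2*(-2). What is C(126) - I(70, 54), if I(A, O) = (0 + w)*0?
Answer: -252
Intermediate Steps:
w = 4
I(A, O) = 0 (I(A, O) = (0 + 4)*0 = 4*0 = 0)
C(f) = -2*f
C(126) - I(70, 54) = -2*126 - 1*0 = -252 + 0 = -252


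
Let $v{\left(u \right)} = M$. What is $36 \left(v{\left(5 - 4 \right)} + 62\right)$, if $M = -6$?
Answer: $2016$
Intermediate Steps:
$v{\left(u \right)} = -6$
$36 \left(v{\left(5 - 4 \right)} + 62\right) = 36 \left(-6 + 62\right) = 36 \cdot 56 = 2016$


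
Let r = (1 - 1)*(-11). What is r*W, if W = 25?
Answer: 0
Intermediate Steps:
r = 0 (r = 0*(-11) = 0)
r*W = 0*25 = 0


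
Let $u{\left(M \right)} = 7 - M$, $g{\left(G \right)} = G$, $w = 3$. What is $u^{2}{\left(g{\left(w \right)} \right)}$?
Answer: $16$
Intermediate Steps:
$u^{2}{\left(g{\left(w \right)} \right)} = \left(7 - 3\right)^{2} = 4^{2} = 16$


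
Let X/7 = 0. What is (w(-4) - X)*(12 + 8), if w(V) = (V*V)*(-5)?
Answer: -1600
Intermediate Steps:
X = 0 (X = 7*0 = 0)
w(V) = -5*V² (w(V) = V²*(-5) = -5*V²)
(w(-4) - X)*(12 + 8) = (-5*(-4)² - 1*0)*(12 + 8) = (-5*16 + 0)*20 = (-80 + 0)*20 = -80*20 = -1600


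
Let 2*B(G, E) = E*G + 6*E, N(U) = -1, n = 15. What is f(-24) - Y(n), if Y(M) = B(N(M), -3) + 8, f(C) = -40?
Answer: -81/2 ≈ -40.500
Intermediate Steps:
B(G, E) = 3*E + E*G/2 (B(G, E) = (E*G + 6*E)/2 = (6*E + E*G)/2 = 3*E + E*G/2)
Y(M) = ½ (Y(M) = (½)*(-3)*(6 - 1) + 8 = (½)*(-3)*5 + 8 = -15/2 + 8 = ½)
f(-24) - Y(n) = -40 - 1*½ = -40 - ½ = -81/2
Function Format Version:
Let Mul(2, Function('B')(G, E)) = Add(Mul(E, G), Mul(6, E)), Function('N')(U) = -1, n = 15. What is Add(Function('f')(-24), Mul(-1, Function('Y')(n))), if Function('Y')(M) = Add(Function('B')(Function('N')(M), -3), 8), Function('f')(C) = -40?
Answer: Rational(-81, 2) ≈ -40.500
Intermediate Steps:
Function('B')(G, E) = Add(Mul(3, E), Mul(Rational(1, 2), E, G)) (Function('B')(G, E) = Mul(Rational(1, 2), Add(Mul(E, G), Mul(6, E))) = Mul(Rational(1, 2), Add(Mul(6, E), Mul(E, G))) = Add(Mul(3, E), Mul(Rational(1, 2), E, G)))
Function('Y')(M) = Rational(1, 2) (Function('Y')(M) = Add(Mul(Rational(1, 2), -3, Add(6, -1)), 8) = Add(Mul(Rational(1, 2), -3, 5), 8) = Add(Rational(-15, 2), 8) = Rational(1, 2))
Add(Function('f')(-24), Mul(-1, Function('Y')(n))) = Add(-40, Mul(-1, Rational(1, 2))) = Add(-40, Rational(-1, 2)) = Rational(-81, 2)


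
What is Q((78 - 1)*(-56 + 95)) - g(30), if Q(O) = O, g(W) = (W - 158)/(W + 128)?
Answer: 237301/79 ≈ 3003.8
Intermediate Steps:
g(W) = (-158 + W)/(128 + W)
Q((78 - 1)*(-56 + 95)) - g(30) = (78 - 1)*(-56 + 95) - (-158 + 30)/(128 + 30) = 77*39 - (-128)/158 = 3003 - (-128)/158 = 3003 - 1*(-64/79) = 3003 + 64/79 = 237301/79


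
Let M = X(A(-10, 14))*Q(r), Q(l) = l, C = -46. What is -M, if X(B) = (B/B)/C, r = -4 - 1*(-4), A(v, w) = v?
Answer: 0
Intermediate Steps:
r = 0 (r = -4 + 4 = 0)
X(B) = -1/46 (X(B) = (B/B)/(-46) = 1*(-1/46) = -1/46)
M = 0 (M = -1/46*0 = 0)
-M = -1*0 = 0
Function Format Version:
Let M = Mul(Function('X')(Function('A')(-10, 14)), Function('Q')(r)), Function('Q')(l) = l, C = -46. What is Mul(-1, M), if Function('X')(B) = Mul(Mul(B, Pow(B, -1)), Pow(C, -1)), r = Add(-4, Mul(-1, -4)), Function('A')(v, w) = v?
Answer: 0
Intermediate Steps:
r = 0 (r = Add(-4, 4) = 0)
Function('X')(B) = Rational(-1, 46) (Function('X')(B) = Mul(Mul(B, Pow(B, -1)), Pow(-46, -1)) = Mul(1, Rational(-1, 46)) = Rational(-1, 46))
M = 0 (M = Mul(Rational(-1, 46), 0) = 0)
Mul(-1, M) = Mul(-1, 0) = 0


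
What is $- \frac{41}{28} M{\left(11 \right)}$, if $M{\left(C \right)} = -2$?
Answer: $\frac{41}{14} \approx 2.9286$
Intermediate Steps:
$- \frac{41}{28} M{\left(11 \right)} = - \frac{41}{28} \left(-2\right) = \left(-41\right) \frac{1}{28} \left(-2\right) = \left(- \frac{41}{28}\right) \left(-2\right) = \frac{41}{14}$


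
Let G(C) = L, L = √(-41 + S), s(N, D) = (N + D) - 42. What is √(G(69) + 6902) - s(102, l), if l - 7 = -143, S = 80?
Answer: 76 + √(6902 + √39) ≈ 159.12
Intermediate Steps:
l = -136 (l = 7 - 143 = -136)
s(N, D) = -42 + D + N (s(N, D) = (D + N) - 42 = -42 + D + N)
L = √39 (L = √(-41 + 80) = √39 ≈ 6.2450)
G(C) = √39
√(G(69) + 6902) - s(102, l) = √(√39 + 6902) - (-42 - 136 + 102) = √(6902 + √39) - 1*(-76) = √(6902 + √39) + 76 = 76 + √(6902 + √39)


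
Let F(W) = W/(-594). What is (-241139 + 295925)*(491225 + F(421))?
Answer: 2664309187999/99 ≈ 2.6912e+10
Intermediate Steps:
F(W) = -W/594 (F(W) = W*(-1/594) = -W/594)
(-241139 + 295925)*(491225 + F(421)) = (-241139 + 295925)*(491225 - 1/594*421) = 54786*(491225 - 421/594) = 54786*(291787229/594) = 2664309187999/99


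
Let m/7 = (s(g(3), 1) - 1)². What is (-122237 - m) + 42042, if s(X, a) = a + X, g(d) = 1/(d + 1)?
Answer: -1283127/16 ≈ -80196.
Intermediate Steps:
g(d) = 1/(1 + d)
s(X, a) = X + a
m = 7/16 (m = 7*((1/(1 + 3) + 1) - 1)² = 7*((1/4 + 1) - 1)² = 7*((¼ + 1) - 1)² = 7*(5/4 - 1)² = 7*(¼)² = 7*(1/16) = 7/16 ≈ 0.43750)
(-122237 - m) + 42042 = (-122237 - 1*7/16) + 42042 = (-122237 - 7/16) + 42042 = -1955799/16 + 42042 = -1283127/16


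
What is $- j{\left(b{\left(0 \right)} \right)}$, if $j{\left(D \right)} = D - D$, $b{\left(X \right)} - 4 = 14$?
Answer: $0$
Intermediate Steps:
$b{\left(X \right)} = 18$ ($b{\left(X \right)} = 4 + 14 = 18$)
$j{\left(D \right)} = 0$
$- j{\left(b{\left(0 \right)} \right)} = \left(-1\right) 0 = 0$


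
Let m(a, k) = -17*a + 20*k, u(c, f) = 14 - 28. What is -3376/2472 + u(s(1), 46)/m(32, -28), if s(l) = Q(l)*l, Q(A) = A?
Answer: -76927/56856 ≈ -1.3530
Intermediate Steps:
s(l) = l² (s(l) = l*l = l²)
u(c, f) = -14
-3376/2472 + u(s(1), 46)/m(32, -28) = -3376/2472 - 14/(-17*32 + 20*(-28)) = -3376*1/2472 - 14/(-544 - 560) = -422/309 - 14/(-1104) = -422/309 - 14*(-1/1104) = -422/309 + 7/552 = -76927/56856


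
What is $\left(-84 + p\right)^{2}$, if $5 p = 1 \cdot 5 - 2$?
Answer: $\frac{173889}{25} \approx 6955.6$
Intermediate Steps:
$p = \frac{3}{5}$ ($p = \frac{1 \cdot 5 - 2}{5} = \frac{5 - 2}{5} = \frac{1}{5} \cdot 3 = \frac{3}{5} \approx 0.6$)
$\left(-84 + p\right)^{2} = \left(-84 + \frac{3}{5}\right)^{2} = \left(- \frac{417}{5}\right)^{2} = \frac{173889}{25}$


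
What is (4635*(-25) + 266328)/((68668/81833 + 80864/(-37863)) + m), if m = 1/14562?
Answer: -107751871833604938/928536557639 ≈ -1.1604e+5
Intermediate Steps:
m = 1/14562 ≈ 6.8672e-5
(4635*(-25) + 266328)/((68668/81833 + 80864/(-37863)) + m) = (4635*(-25) + 266328)/((68668/81833 + 80864/(-37863)) + 1/14562) = (-115875 + 266328)/((68668*(1/81833) + 80864*(-1/37863)) + 1/14562) = 150453/((68668/81833 - 11552/5409) + 1/14562) = 150453/(-573909604/442634697 + 1/14562) = 150453/(-928536557639/716182939746) = 150453*(-716182939746/928536557639) = -107751871833604938/928536557639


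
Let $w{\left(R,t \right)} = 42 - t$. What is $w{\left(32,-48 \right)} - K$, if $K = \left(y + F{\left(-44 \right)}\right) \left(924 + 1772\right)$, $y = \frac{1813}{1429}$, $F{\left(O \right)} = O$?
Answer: $\frac{164754458}{1429} \approx 1.1529 \cdot 10^{5}$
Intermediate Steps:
$y = \frac{1813}{1429}$ ($y = 1813 \cdot \frac{1}{1429} = \frac{1813}{1429} \approx 1.2687$)
$K = - \frac{164625848}{1429}$ ($K = \left(\frac{1813}{1429} - 44\right) \left(924 + 1772\right) = \left(- \frac{61063}{1429}\right) 2696 = - \frac{164625848}{1429} \approx -1.152 \cdot 10^{5}$)
$w{\left(32,-48 \right)} - K = \left(42 - -48\right) - - \frac{164625848}{1429} = \left(42 + 48\right) + \frac{164625848}{1429} = 90 + \frac{164625848}{1429} = \frac{164754458}{1429}$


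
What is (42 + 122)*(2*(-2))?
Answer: -656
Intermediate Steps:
(42 + 122)*(2*(-2)) = 164*(-4) = -656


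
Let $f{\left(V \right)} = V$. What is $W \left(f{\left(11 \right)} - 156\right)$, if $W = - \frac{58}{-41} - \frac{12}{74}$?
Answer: $- \frac{275500}{1517} \approx -181.61$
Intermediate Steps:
$W = \frac{1900}{1517}$ ($W = \left(-58\right) \left(- \frac{1}{41}\right) - \frac{6}{37} = \frac{58}{41} - \frac{6}{37} = \frac{1900}{1517} \approx 1.2525$)
$W \left(f{\left(11 \right)} - 156\right) = \frac{1900 \left(11 - 156\right)}{1517} = \frac{1900}{1517} \left(-145\right) = - \frac{275500}{1517}$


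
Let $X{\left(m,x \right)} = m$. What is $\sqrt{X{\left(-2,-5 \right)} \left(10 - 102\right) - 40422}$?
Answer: $i \sqrt{40238} \approx 200.59 i$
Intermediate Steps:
$\sqrt{X{\left(-2,-5 \right)} \left(10 - 102\right) - 40422} = \sqrt{- 2 \left(10 - 102\right) - 40422} = \sqrt{\left(-2\right) \left(-92\right) - 40422} = \sqrt{184 - 40422} = \sqrt{-40238} = i \sqrt{40238}$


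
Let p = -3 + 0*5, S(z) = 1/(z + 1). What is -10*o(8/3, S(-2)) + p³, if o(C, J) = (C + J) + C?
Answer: -211/3 ≈ -70.333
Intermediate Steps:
S(z) = 1/(1 + z)
o(C, J) = J + 2*C
p = -3 (p = -3 + 0 = -3)
-10*o(8/3, S(-2)) + p³ = -10*(1/(1 - 2) + 2*(8/3)) + (-3)³ = -10*(1/(-1) + 2*(8*(⅓))) - 27 = -10*(-1 + 2*(8/3)) - 27 = -10*(-1 + 16/3) - 27 = -10*13/3 - 27 = -130/3 - 27 = -211/3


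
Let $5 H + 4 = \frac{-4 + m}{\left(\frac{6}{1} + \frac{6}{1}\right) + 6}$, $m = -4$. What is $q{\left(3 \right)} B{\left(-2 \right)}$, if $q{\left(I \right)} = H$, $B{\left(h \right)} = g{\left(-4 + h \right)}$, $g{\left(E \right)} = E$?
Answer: $\frac{16}{3} \approx 5.3333$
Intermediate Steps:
$B{\left(h \right)} = -4 + h$
$H = - \frac{8}{9}$ ($H = - \frac{4}{5} + \frac{\left(-4 - 4\right) \frac{1}{\left(\frac{6}{1} + \frac{6}{1}\right) + 6}}{5} = - \frac{4}{5} + \frac{\left(-8\right) \frac{1}{\left(6 \cdot 1 + 6 \cdot 1\right) + 6}}{5} = - \frac{4}{5} + \frac{\left(-8\right) \frac{1}{\left(6 + 6\right) + 6}}{5} = - \frac{4}{5} + \frac{\left(-8\right) \frac{1}{12 + 6}}{5} = - \frac{4}{5} + \frac{\left(-8\right) \frac{1}{18}}{5} = - \frac{4}{5} + \frac{1}{5} \left(- \frac{4}{9}\right) = - \frac{4}{5} - \frac{4}{45} = - \frac{8}{9} \approx -0.88889$)
$q{\left(I \right)} = - \frac{8}{9}$
$q{\left(3 \right)} B{\left(-2 \right)} = - \frac{8 \left(-4 - 2\right)}{9} = \left(- \frac{8}{9}\right) \left(-6\right) = \frac{16}{3}$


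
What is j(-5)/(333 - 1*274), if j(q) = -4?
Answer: -4/59 ≈ -0.067797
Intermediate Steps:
j(-5)/(333 - 1*274) = -4/(333 - 1*274) = -4/(333 - 274) = -4/59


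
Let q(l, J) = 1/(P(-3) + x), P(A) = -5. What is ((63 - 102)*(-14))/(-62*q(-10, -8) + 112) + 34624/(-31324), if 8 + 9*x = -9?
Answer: 3228350/947551 ≈ 3.4070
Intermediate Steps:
x = -17/9 (x = -8/9 + (⅑)*(-9) = -8/9 - 1 = -17/9 ≈ -1.8889)
q(l, J) = -9/62 (q(l, J) = 1/(-5 - 17/9) = 1/(-62/9) = -9/62)
((63 - 102)*(-14))/(-62*q(-10, -8) + 112) + 34624/(-31324) = ((63 - 102)*(-14))/(-62*(-9/62) + 112) + 34624/(-31324) = (-39*(-14))/(9 + 112) + 34624*(-1/31324) = 546/121 - 8656/7831 = 3228350/947551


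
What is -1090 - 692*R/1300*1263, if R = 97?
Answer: -21548653/325 ≈ -66304.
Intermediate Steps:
-1090 - 692*R/1300*1263 = -1090 - 692/(1300/97)*1263 = -1090 - 692/(1300*(1/97))*1263 = -1090 - 692/1300/97*1263 = -1090 - 692*97/1300*1263 = -1090 - 16781/325*1263 = -1090 - 21194403/325 = -21548653/325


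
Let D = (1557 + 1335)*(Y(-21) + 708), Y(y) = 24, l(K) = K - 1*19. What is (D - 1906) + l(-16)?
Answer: 2115003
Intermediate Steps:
l(K) = -19 + K (l(K) = K - 19 = -19 + K)
D = 2116944 (D = (1557 + 1335)*(24 + 708) = 2892*732 = 2116944)
(D - 1906) + l(-16) = (2116944 - 1906) + (-19 - 16) = 2115038 - 35 = 2115003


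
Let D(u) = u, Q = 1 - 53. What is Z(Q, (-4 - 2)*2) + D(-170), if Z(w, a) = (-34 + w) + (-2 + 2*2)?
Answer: -254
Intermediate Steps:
Q = -52
Z(w, a) = -32 + w (Z(w, a) = (-34 + w) + (-2 + 4) = (-34 + w) + 2 = -32 + w)
Z(Q, (-4 - 2)*2) + D(-170) = (-32 - 52) - 170 = -84 - 170 = -254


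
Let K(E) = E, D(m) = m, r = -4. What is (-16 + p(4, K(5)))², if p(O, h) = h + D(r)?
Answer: 225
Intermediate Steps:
p(O, h) = -4 + h (p(O, h) = h - 4 = -4 + h)
(-16 + p(4, K(5)))² = (-16 + (-4 + 5))² = (-16 + 1)² = (-15)² = 225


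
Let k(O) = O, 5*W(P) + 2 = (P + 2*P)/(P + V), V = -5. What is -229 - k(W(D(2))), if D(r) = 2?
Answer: -1141/5 ≈ -228.20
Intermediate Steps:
W(P) = -⅖ + 3*P/(5*(-5 + P)) (W(P) = -⅖ + ((P + 2*P)/(P - 5))/5 = -⅖ + ((3*P)/(-5 + P))/5 = -⅖ + (3*P/(-5 + P))/5 = -⅖ + 3*P/(5*(-5 + P)))
-229 - k(W(D(2))) = -229 - (10 + 2)/(5*(-5 + 2)) = -229 - 12/(5*(-3)) = -229 - (-1)*12/(5*3) = -229 - 1*(-⅘) = -229 + ⅘ = -1141/5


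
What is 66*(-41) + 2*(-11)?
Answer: -2728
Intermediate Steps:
66*(-41) + 2*(-11) = -2706 - 22 = -2728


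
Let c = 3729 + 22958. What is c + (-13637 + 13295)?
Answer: 26345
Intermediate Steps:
c = 26687
c + (-13637 + 13295) = 26687 + (-13637 + 13295) = 26687 - 342 = 26345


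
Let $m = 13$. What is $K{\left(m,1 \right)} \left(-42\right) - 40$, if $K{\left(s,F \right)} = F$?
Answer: $-82$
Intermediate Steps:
$K{\left(m,1 \right)} \left(-42\right) - 40 = 1 \left(-42\right) - 40 = -42 - 40 = -82$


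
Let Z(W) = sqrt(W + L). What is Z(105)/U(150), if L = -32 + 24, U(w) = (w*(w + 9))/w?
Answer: sqrt(97)/159 ≈ 0.061943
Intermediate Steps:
U(w) = 9 + w (U(w) = (w*(9 + w))/w = 9 + w)
L = -8
Z(W) = sqrt(-8 + W) (Z(W) = sqrt(W - 8) = sqrt(-8 + W))
Z(105)/U(150) = sqrt(-8 + 105)/(9 + 150) = sqrt(97)/159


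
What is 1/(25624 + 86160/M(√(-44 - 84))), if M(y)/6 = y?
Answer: 51248/1316400777 + 1795*I*√2/1316400777 ≈ 3.893e-5 + 1.9284e-6*I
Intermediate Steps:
M(y) = 6*y
1/(25624 + 86160/M(√(-44 - 84))) = 1/(25624 + 86160/((6*√(-44 - 84)))) = 1/(25624 + 86160/((6*√(-128)))) = 1/(25624 + 86160/((6*(8*I*√2)))) = 1/(25624 + 86160/((48*I*√2))) = 1/(25624 + 86160*(-I*√2/96)) = 1/(25624 - 1795*I*√2/2)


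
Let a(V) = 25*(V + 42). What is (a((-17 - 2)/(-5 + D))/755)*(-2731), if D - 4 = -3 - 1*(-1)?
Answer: -1979975/453 ≈ -4370.8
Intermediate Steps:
D = 2 (D = 4 + (-3 - 1*(-1)) = 4 + (-3 + 1) = 4 - 2 = 2)
a(V) = 1050 + 25*V (a(V) = 25*(42 + V) = 1050 + 25*V)
(a((-17 - 2)/(-5 + D))/755)*(-2731) = ((1050 + 25*((-17 - 2)/(-5 + 2)))/755)*(-2731) = ((1050 + 25*(-19/(-3)))*(1/755))*(-2731) = ((1050 + 25*(-19*(-1/3)))*(1/755))*(-2731) = ((1050 + 25*(19/3))*(1/755))*(-2731) = ((1050 + 475/3)*(1/755))*(-2731) = ((3625/3)*(1/755))*(-2731) = (725/453)*(-2731) = -1979975/453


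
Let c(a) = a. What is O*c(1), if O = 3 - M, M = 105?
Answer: -102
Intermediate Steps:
O = -102 (O = 3 - 1*105 = 3 - 105 = -102)
O*c(1) = -102*1 = -102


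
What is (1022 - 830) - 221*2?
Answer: -250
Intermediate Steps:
(1022 - 830) - 221*2 = 192 - 442 = -250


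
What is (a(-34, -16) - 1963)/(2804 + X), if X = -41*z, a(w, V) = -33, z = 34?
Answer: -998/705 ≈ -1.4156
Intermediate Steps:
X = -1394 (X = -41*34 = -1394)
(a(-34, -16) - 1963)/(2804 + X) = (-33 - 1963)/(2804 - 1394) = -1996/1410 = -1996*1/1410 = -998/705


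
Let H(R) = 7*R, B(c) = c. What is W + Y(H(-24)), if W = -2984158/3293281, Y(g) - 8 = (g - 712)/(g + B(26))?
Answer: 3107752030/233822951 ≈ 13.291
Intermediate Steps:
Y(g) = 8 + (-712 + g)/(26 + g) (Y(g) = 8 + (g - 712)/(g + 26) = 8 + (-712 + g)/(26 + g))
W = -2984158/3293281 (W = -2984158*1/3293281 = -2984158/3293281 ≈ -0.90614)
W + Y(H(-24)) = -2984158/3293281 + 9*(-56 + 7*(-24))/(26 + 7*(-24)) = -2984158/3293281 + 9*(-56 - 168)/(26 - 168) = -2984158/3293281 + 9*(-224)/(-142) = -2984158/3293281 + 9*(-1/142)*(-224) = -2984158/3293281 + 1008/71 = 3107752030/233822951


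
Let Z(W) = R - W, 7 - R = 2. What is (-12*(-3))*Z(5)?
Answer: 0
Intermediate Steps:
R = 5 (R = 7 - 1*2 = 7 - 2 = 5)
Z(W) = 5 - W
(-12*(-3))*Z(5) = (-12*(-3))*(5 - 1*5) = 36*(5 - 5) = 36*0 = 0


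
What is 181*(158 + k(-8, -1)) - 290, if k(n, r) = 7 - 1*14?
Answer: 27041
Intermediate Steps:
k(n, r) = -7 (k(n, r) = 7 - 14 = -7)
181*(158 + k(-8, -1)) - 290 = 181*(158 - 7) - 290 = 181*151 - 290 = 27331 - 290 = 27041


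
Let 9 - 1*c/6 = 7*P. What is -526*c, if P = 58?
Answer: 1252932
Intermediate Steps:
c = -2382 (c = 54 - 42*58 = 54 - 6*406 = 54 - 2436 = -2382)
-526*c = -526*(-2382) = 1252932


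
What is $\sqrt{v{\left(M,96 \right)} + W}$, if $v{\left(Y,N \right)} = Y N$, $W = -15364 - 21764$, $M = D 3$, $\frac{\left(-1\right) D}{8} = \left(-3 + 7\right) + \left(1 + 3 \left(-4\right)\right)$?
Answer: $10 i \sqrt{210} \approx 144.91 i$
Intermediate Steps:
$D = 56$ ($D = - 8 \left(\left(-3 + 7\right) + \left(1 + 3 \left(-4\right)\right)\right) = - 8 \left(4 + \left(1 - 12\right)\right) = - 8 \left(4 - 11\right) = \left(-8\right) \left(-7\right) = 56$)
$M = 168$ ($M = 56 \cdot 3 = 168$)
$W = -37128$
$v{\left(Y,N \right)} = N Y$
$\sqrt{v{\left(M,96 \right)} + W} = \sqrt{96 \cdot 168 - 37128} = \sqrt{16128 - 37128} = \sqrt{-21000} = 10 i \sqrt{210}$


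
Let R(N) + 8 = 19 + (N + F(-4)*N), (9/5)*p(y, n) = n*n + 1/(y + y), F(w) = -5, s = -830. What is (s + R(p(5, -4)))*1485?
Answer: -1269345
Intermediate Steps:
p(y, n) = 5*n²/9 + 5/(18*y) (p(y, n) = 5*(n*n + 1/(y + y))/9 = 5*(n² + 1/(2*y))/9 = 5*n²/9 + 5/(18*y))
R(N) = 11 - 4*N (R(N) = -8 + (19 + (N - 5*N)) = -8 + (19 - 4*N) = 11 - 4*N)
(s + R(p(5, -4)))*1485 = (-830 + (11 - 10*(1 + 2*5*(-4)²)/(9*5)))*1485 = (-830 + (11 - 10*(1 + 2*5*16)/(9*5)))*1485 = (-830 + (11 - 10*(1 + 160)/(9*5)))*1485 = (-830 + (11 - 10*161/(9*5)))*1485 = (-830 + (11 - 4*161/18))*1485 = (-830 + (11 - 322/9))*1485 = (-830 - 223/9)*1485 = -7693/9*1485 = -1269345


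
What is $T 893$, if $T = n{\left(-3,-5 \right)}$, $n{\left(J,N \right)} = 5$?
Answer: $4465$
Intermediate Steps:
$T = 5$
$T 893 = 5 \cdot 893 = 4465$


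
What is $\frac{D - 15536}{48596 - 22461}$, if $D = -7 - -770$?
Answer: $- \frac{14773}{26135} \approx -0.56526$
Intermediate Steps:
$D = 763$ ($D = -7 + 770 = 763$)
$\frac{D - 15536}{48596 - 22461} = \frac{763 - 15536}{48596 - 22461} = \frac{763 - 15536}{26135} = \left(763 - 15536\right) \frac{1}{26135} = \left(-14773\right) \frac{1}{26135} = - \frac{14773}{26135}$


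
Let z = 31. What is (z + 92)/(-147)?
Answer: -41/49 ≈ -0.83673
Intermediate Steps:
(z + 92)/(-147) = (31 + 92)/(-147) = 123*(-1/147) = -41/49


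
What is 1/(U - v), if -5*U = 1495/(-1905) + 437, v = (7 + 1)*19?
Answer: -1905/455758 ≈ -0.0041799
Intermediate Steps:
v = 152 (v = 8*19 = 152)
U = -166198/1905 (U = -(1495/(-1905) + 437)/5 = -(1495*(-1/1905) + 437)/5 = -(-299/381 + 437)/5 = -⅕*166198/381 = -166198/1905 ≈ -87.243)
1/(U - v) = 1/(-166198/1905 - 1*152) = 1/(-166198/1905 - 152) = 1/(-455758/1905) = -1905/455758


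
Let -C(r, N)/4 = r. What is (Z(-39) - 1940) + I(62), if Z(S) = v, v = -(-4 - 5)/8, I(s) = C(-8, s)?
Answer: -15255/8 ≈ -1906.9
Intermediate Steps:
C(r, N) = -4*r
I(s) = 32 (I(s) = -4*(-8) = 32)
v = 9/8 (v = -1*(-9)*(1/8) = 9*(1/8) = 9/8 ≈ 1.1250)
Z(S) = 9/8
(Z(-39) - 1940) + I(62) = (9/8 - 1940) + 32 = -15511/8 + 32 = -15255/8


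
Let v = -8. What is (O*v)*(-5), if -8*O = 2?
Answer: -10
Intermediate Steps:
O = -¼ (O = -⅛*2 = -¼ ≈ -0.25000)
(O*v)*(-5) = -¼*(-8)*(-5) = 2*(-5) = -10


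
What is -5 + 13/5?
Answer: -12/5 ≈ -2.4000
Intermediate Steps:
-5 + 13/5 = -12/5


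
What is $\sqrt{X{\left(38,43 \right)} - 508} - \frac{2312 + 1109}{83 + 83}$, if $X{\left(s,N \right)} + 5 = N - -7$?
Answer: $- \frac{3421}{166} + i \sqrt{463} \approx -20.608 + 21.517 i$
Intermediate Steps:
$X{\left(s,N \right)} = 2 + N$ ($X{\left(s,N \right)} = -5 + \left(N - -7\right) = -5 + \left(N + 7\right) = -5 + \left(7 + N\right) = 2 + N$)
$\sqrt{X{\left(38,43 \right)} - 508} - \frac{2312 + 1109}{83 + 83} = \sqrt{\left(2 + 43\right) - 508} - \frac{2312 + 1109}{83 + 83} = \sqrt{45 - 508} - \frac{3421}{166} = \sqrt{-463} - 3421 \cdot \frac{1}{166} = i \sqrt{463} - \frac{3421}{166} = - \frac{3421}{166} + i \sqrt{463}$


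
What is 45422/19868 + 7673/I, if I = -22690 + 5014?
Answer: 162608027/87796692 ≈ 1.8521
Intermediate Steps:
I = -17676
45422/19868 + 7673/I = 45422/19868 + 7673/(-17676) = 45422*(1/19868) + 7673*(-1/17676) = 22711/9934 - 7673/17676 = 162608027/87796692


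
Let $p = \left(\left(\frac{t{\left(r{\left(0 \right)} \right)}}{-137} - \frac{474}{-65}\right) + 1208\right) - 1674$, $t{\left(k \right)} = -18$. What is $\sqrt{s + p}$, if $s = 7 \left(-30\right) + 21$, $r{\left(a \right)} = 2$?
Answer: $\frac{i \sqrt{51352169635}}{8905} \approx 25.448 i$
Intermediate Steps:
$p = - \frac{4083622}{8905}$ ($p = \left(\left(- \frac{18}{-137} - \frac{474}{-65}\right) + 1208\right) - 1674 = \left(\left(\left(-18\right) \left(- \frac{1}{137}\right) - - \frac{474}{65}\right) + 1208\right) - 1674 = \left(\left(\frac{18}{137} + \frac{474}{65}\right) + 1208\right) - 1674 = \left(\frac{66108}{8905} + 1208\right) - 1674 = \frac{10823348}{8905} - 1674 = - \frac{4083622}{8905} \approx -458.58$)
$s = -189$ ($s = -210 + 21 = -189$)
$\sqrt{s + p} = \sqrt{-189 - \frac{4083622}{8905}} = \sqrt{- \frac{5766667}{8905}} = \frac{i \sqrt{51352169635}}{8905}$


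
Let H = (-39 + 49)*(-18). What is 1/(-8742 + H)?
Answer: -1/8922 ≈ -0.00011208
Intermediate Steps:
H = -180 (H = 10*(-18) = -180)
1/(-8742 + H) = 1/(-8742 - 180) = 1/(-8922) = -1/8922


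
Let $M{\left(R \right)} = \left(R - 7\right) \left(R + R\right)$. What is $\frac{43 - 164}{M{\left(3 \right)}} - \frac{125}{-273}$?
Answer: $\frac{12011}{2184} \approx 5.4995$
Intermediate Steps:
$M{\left(R \right)} = 2 R \left(-7 + R\right)$ ($M{\left(R \right)} = \left(-7 + R\right) 2 R = 2 R \left(-7 + R\right)$)
$\frac{43 - 164}{M{\left(3 \right)}} - \frac{125}{-273} = \frac{43 - 164}{2 \cdot 3 \left(-7 + 3\right)} - \frac{125}{-273} = \frac{43 - 164}{2 \cdot 3 \left(-4\right)} - - \frac{125}{273} = - \frac{121}{-24} + \frac{125}{273} = \left(-121\right) \left(- \frac{1}{24}\right) + \frac{125}{273} = \frac{121}{24} + \frac{125}{273} = \frac{12011}{2184}$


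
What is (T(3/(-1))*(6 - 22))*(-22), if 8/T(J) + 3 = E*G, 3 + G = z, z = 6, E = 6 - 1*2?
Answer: 2816/9 ≈ 312.89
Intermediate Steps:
E = 4 (E = 6 - 2 = 4)
G = 3 (G = -3 + 6 = 3)
T(J) = 8/9 (T(J) = 8/(-3 + 4*3) = 8/(-3 + 12) = 8/9)
(T(3/(-1))*(6 - 22))*(-22) = (8*(6 - 22)/9)*(-22) = ((8/9)*(-16))*(-22) = -128/9*(-22) = 2816/9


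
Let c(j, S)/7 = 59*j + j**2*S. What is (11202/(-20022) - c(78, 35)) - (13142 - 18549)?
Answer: -5063522286/3337 ≈ -1.5174e+6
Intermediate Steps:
c(j, S) = 413*j + 7*S*j**2 (c(j, S) = 7*(59*j + j**2*S) = 7*(59*j + S*j**2) = 413*j + 7*S*j**2)
(11202/(-20022) - c(78, 35)) - (13142 - 18549) = (11202/(-20022) - 7*78*(59 + 35*78)) - (13142 - 18549) = (11202*(-1/20022) - 7*78*(59 + 2730)) - 1*(-5407) = (-1867/3337 - 7*78*2789) + 5407 = (-1867/3337 - 1*1522794) + 5407 = (-1867/3337 - 1522794) + 5407 = -5081565445/3337 + 5407 = -5063522286/3337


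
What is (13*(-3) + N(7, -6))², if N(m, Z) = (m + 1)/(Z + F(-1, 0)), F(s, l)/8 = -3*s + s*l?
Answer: 120409/81 ≈ 1486.5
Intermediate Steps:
F(s, l) = -24*s + 8*l*s (F(s, l) = 8*(-3*s + s*l) = 8*(-3*s + l*s) = -24*s + 8*l*s)
N(m, Z) = (1 + m)/(24 + Z) (N(m, Z) = (m + 1)/(Z + 8*(-1)*(-3 + 0)) = (1 + m)/(Z + 8*(-1)*(-3)) = (1 + m)/(Z + 24) = (1 + m)/(24 + Z))
(13*(-3) + N(7, -6))² = (13*(-3) + (1 + 7)/(24 - 6))² = (-39 + 8/18)² = (-39 + (1/18)*8)² = (-39 + 4/9)² = (-347/9)² = 120409/81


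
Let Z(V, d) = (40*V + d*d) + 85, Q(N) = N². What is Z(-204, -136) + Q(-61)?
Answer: 14142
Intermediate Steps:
Z(V, d) = 85 + d² + 40*V (Z(V, d) = (40*V + d²) + 85 = (d² + 40*V) + 85 = 85 + d² + 40*V)
Z(-204, -136) + Q(-61) = (85 + (-136)² + 40*(-204)) + (-61)² = (85 + 18496 - 8160) + 3721 = 10421 + 3721 = 14142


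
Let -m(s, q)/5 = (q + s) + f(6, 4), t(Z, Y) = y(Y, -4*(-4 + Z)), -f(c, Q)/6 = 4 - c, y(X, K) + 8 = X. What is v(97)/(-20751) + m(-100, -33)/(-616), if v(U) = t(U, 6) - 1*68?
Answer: -1137385/1162056 ≈ -0.97877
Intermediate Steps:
y(X, K) = -8 + X
f(c, Q) = -24 + 6*c (f(c, Q) = -6*(4 - c) = -24 + 6*c)
t(Z, Y) = -8 + Y
m(s, q) = -60 - 5*q - 5*s (m(s, q) = -5*((q + s) + (-24 + 6*6)) = -5*((q + s) + (-24 + 36)) = -5*((q + s) + 12) = -5*(12 + q + s) = -60 - 5*q - 5*s)
v(U) = -70 (v(U) = (-8 + 6) - 1*68 = -2 - 68 = -70)
v(97)/(-20751) + m(-100, -33)/(-616) = -70/(-20751) + (-60 - 5*(-33) - 5*(-100))/(-616) = -70*(-1/20751) + (-60 + 165 + 500)*(-1/616) = 70/20751 + 605*(-1/616) = 70/20751 - 55/56 = -1137385/1162056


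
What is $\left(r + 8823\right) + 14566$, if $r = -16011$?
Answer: $7378$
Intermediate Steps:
$\left(r + 8823\right) + 14566 = \left(-16011 + 8823\right) + 14566 = -7188 + 14566 = 7378$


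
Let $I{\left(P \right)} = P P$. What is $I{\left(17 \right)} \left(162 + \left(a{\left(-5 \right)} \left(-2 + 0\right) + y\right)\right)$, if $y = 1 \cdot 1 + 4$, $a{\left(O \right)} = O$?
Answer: $51153$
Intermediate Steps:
$y = 5$ ($y = 1 + 4 = 5$)
$I{\left(P \right)} = P^{2}$
$I{\left(17 \right)} \left(162 + \left(a{\left(-5 \right)} \left(-2 + 0\right) + y\right)\right) = 17^{2} \left(162 - \left(-5 + 5 \left(-2 + 0\right)\right)\right) = 289 \left(162 + \left(\left(-5\right) \left(-2\right) + 5\right)\right) = 289 \left(162 + \left(10 + 5\right)\right) = 289 \left(162 + 15\right) = 289 \cdot 177 = 51153$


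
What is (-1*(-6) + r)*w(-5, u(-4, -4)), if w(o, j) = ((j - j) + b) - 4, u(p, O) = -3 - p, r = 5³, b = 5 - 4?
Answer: -393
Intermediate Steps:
b = 1
r = 125
w(o, j) = -3 (w(o, j) = ((j - j) + 1) - 4 = (0 + 1) - 4 = 1 - 4 = -3)
(-1*(-6) + r)*w(-5, u(-4, -4)) = (-1*(-6) + 125)*(-3) = (6 + 125)*(-3) = 131*(-3) = -393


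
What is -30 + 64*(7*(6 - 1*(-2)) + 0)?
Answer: 3554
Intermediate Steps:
-30 + 64*(7*(6 - 1*(-2)) + 0) = -30 + 64*(7*(6 + 2) + 0) = -30 + 64*(7*8 + 0) = -30 + 64*(56 + 0) = -30 + 64*56 = -30 + 3584 = 3554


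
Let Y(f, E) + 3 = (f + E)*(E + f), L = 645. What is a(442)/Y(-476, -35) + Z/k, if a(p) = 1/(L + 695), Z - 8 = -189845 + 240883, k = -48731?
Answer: -17860899384789/17050885285720 ≈ -1.0475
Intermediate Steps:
Z = 51046 (Z = 8 + (-189845 + 240883) = 8 + 51038 = 51046)
Y(f, E) = -3 + (E + f)² (Y(f, E) = -3 + (f + E)*(E + f) = -3 + (E + f)*(E + f) = -3 + (E + f)²)
a(p) = 1/1340 (a(p) = 1/(645 + 695) = 1/1340)
a(442)/Y(-476, -35) + Z/k = 1/(1340*(-3 + (-35 - 476)²)) + 51046/(-48731) = 1/(1340*(-3 + (-511)²)) + 51046*(-1/48731) = 1/(1340*(-3 + 261121)) - 51046/48731 = (1/1340)/261118 - 51046/48731 = (1/1340)*(1/261118) - 51046/48731 = 1/349898120 - 51046/48731 = -17860899384789/17050885285720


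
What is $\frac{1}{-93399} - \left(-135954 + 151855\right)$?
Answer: $- \frac{1485137500}{93399} \approx -15901.0$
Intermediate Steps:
$\frac{1}{-93399} - \left(-135954 + 151855\right) = - \frac{1}{93399} - 15901 = - \frac{1485137500}{93399}$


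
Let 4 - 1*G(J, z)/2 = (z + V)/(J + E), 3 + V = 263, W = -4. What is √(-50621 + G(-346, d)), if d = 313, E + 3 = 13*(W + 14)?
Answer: I*√269688791/73 ≈ 224.96*I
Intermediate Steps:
V = 260 (V = -3 + 263 = 260)
E = 127 (E = -3 + 13*(-4 + 14) = -3 + 13*10 = -3 + 130 = 127)
G(J, z) = 8 - 2*(260 + z)/(127 + J) (G(J, z) = 8 - 2*(z + 260)/(J + 127) = 8 - 2*(260 + z)/(127 + J))
√(-50621 + G(-346, d)) = √(-50621 + 2*(248 - 1*313 + 4*(-346))/(127 - 346)) = √(-50621 + 2*(248 - 313 - 1384)/(-219)) = √(-50621 + 2*(-1/219)*(-1449)) = √(-50621 + 966/73) = √(-3694367/73) = I*√269688791/73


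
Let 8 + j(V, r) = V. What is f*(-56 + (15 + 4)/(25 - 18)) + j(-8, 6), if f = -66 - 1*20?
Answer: 31966/7 ≈ 4566.6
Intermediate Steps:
j(V, r) = -8 + V
f = -86 (f = -66 - 20 = -86)
f*(-56 + (15 + 4)/(25 - 18)) + j(-8, 6) = -86*(-56 + (15 + 4)/(25 - 18)) + (-8 - 8) = -86*(-56 + 19/7) - 16 = -86*(-373/7) - 16 = 32078/7 - 16 = 31966/7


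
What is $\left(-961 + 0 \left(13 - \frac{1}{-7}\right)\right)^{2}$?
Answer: $923521$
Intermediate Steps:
$\left(-961 + 0 \left(13 - \frac{1}{-7}\right)\right)^{2} = \left(-961 + 0 \left(13 - - \frac{1}{7}\right)\right)^{2} = \left(-961 + 0 \left(13 + \frac{1}{7}\right)\right)^{2} = \left(-961 + 0 \cdot \frac{92}{7}\right)^{2} = \left(-961 + 0\right)^{2} = \left(-961\right)^{2} = 923521$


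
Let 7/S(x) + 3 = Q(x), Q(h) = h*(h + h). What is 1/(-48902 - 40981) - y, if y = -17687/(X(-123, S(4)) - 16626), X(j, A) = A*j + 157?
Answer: -46103536471/43005599946 ≈ -1.0720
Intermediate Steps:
Q(h) = 2*h² (Q(h) = h*(2*h) = 2*h²)
S(x) = 7/(-3 + 2*x²)
X(j, A) = 157 + A*j
y = 512923/478462 (y = -17687/((157 + (7/(-3 + 2*4²))*(-123)) - 16626) = -17687/((157 + (7/(-3 + 2*16))*(-123)) - 16626) = -17687/((157 + (7/(-3 + 32))*(-123)) - 16626) = -17687/((157 + (7/29)*(-123)) - 16626) = -17687/((157 - 861/29) - 16626) = -17687/(3692/29 - 16626) = -17687/(-478462/29) = -17687*(-29/478462) = 512923/478462 ≈ 1.0720)
1/(-48902 - 40981) - y = 1/(-48902 - 40981) - 1*512923/478462 = 1/(-89883) - 512923/478462 = -1/89883 - 512923/478462 = -46103536471/43005599946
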